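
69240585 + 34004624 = 103245209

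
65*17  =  1105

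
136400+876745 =1013145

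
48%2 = 0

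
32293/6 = 5382+1/6 = 5382.17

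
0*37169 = 0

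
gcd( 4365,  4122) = 9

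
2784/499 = 2784/499 = 5.58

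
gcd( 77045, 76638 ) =1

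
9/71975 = 9/71975 = 0.00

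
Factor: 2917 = 2917^1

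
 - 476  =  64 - 540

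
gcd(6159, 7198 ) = 1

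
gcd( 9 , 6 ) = 3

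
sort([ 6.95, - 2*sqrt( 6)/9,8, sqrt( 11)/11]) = [ - 2*sqrt(6) /9, sqrt(11)/11, 6.95,8]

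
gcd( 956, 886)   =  2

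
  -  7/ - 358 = 7/358 = 0.02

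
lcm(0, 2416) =0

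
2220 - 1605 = 615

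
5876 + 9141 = 15017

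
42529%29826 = 12703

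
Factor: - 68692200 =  - 2^3*3^1*5^2*114487^1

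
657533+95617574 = 96275107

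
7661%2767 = 2127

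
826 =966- 140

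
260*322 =83720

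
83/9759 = 83/9759 = 0.01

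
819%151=64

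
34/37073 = 34/37073=0.00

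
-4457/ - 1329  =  4457/1329 = 3.35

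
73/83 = 73/83 =0.88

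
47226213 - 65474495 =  - 18248282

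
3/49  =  3/49 = 0.06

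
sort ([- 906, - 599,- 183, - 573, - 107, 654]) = [ - 906, - 599 , - 573 , - 183, - 107,654]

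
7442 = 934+6508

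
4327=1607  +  2720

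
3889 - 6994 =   -  3105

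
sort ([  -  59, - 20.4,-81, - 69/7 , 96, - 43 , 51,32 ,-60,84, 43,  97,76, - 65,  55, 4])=[ - 81 ,-65, - 60 ,-59, - 43,-20.4,-69/7 , 4,32, 43,51,  55 , 76, 84,96, 97 ] 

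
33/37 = 33/37 = 0.89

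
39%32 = 7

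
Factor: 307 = 307^1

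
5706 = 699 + 5007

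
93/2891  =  93/2891 = 0.03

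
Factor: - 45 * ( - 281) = 3^2 * 5^1 * 281^1=   12645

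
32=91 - 59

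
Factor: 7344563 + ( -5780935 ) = 2^2*11^1 *35537^1  =  1563628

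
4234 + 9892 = 14126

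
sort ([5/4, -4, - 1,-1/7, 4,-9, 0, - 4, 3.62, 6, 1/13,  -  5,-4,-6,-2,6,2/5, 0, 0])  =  [- 9, - 6, - 5,-4, - 4, - 4,-2,  -  1,-1/7, 0, 0,  0, 1/13, 2/5, 5/4,3.62, 4,  6, 6] 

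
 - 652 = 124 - 776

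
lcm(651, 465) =3255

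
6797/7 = 971=971.00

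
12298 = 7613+4685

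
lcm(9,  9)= 9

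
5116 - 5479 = -363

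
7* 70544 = 493808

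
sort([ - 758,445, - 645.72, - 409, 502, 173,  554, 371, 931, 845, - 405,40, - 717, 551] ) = [ - 758, - 717, - 645.72,-409, - 405, 40, 173, 371 , 445, 502 , 551,554, 845,931]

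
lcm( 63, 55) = 3465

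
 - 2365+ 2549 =184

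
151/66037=151/66037 = 0.00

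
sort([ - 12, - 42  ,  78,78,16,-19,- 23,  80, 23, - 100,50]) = [-100,-42,-23,  -  19,-12,16, 23,50,78,78,80] 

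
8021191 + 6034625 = 14055816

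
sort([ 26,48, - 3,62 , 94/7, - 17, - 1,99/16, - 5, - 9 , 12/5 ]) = [ - 17, - 9, - 5, - 3, - 1, 12/5, 99/16,94/7,26, 48, 62 ]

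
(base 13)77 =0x62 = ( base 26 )3k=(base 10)98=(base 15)68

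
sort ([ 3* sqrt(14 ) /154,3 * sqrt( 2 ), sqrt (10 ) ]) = [3*sqrt( 14 )/154,  sqrt( 10 ),  3*sqrt( 2 )] 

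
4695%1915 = 865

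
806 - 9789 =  - 8983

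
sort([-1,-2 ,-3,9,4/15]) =[ - 3,  -  2,-1,4/15,9]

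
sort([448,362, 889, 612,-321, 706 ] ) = [-321, 362,448, 612,706, 889 ] 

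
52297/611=85  +  362/611 = 85.59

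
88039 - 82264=5775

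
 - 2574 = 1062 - 3636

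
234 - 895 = -661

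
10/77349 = 10/77349  =  0.00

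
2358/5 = 471 + 3/5 = 471.60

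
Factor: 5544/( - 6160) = -9/10 =-2^ ( - 1)*3^2*5^ (-1)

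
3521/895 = 3521/895  =  3.93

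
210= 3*70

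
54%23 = 8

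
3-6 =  - 3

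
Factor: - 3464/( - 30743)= 8/71= 2^3 * 71^( - 1) 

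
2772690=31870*87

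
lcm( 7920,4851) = 388080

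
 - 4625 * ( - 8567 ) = 39622375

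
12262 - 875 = 11387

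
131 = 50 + 81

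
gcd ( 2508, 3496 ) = 76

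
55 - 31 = 24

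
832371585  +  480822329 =1313193914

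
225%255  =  225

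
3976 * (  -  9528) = -37883328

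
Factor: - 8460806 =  - 2^1 *4230403^1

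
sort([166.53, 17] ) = [ 17,  166.53 ] 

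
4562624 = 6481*704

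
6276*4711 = 29566236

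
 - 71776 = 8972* ( - 8) 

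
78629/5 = 15725 + 4/5 = 15725.80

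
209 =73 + 136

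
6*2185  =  13110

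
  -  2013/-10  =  201+3/10 = 201.30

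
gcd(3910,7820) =3910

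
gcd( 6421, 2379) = 1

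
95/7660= 19/1532= 0.01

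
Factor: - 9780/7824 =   -  5/4 = - 2^(-2)*5^1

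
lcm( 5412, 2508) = 102828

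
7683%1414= 613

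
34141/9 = 3793 + 4/9 = 3793.44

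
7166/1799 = 3 + 1769/1799=3.98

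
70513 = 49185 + 21328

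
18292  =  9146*2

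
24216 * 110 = 2663760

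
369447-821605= - 452158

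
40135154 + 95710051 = 135845205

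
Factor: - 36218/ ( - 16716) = 13/6 = 2^(-1)*3^(  -  1)*13^1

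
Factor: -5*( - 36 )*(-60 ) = -10800 = -2^4*3^3*5^2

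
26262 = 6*4377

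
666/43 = 666/43 = 15.49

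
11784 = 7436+4348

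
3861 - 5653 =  - 1792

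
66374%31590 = 3194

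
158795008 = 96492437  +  62302571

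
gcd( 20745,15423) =3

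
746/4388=373/2194 = 0.17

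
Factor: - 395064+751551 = 356487 = 3^1 * 331^1 * 359^1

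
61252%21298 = 18656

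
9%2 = 1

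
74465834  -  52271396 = 22194438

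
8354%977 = 538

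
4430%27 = 2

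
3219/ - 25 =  -129 + 6/25   =  - 128.76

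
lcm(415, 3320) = 3320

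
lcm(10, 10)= 10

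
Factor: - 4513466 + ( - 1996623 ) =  - 479^1*13591^1 = - 6510089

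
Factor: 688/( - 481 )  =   - 2^4*13^( - 1) * 37^( - 1)*43^1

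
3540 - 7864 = -4324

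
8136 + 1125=9261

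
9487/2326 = 4 + 183/2326 = 4.08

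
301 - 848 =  - 547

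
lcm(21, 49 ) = 147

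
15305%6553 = 2199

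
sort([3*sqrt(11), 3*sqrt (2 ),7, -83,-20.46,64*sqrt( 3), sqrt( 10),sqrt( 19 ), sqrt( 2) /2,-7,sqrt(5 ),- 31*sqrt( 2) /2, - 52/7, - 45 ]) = [-83,-45, - 31*sqrt( 2) /2, - 20.46,-52/7, - 7, sqrt( 2 ) /2, sqrt(5),sqrt( 10) , 3*sqrt(2 ), sqrt(19 ), 7,3 * sqrt ( 11), 64 *sqrt( 3)]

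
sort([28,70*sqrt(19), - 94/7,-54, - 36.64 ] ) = [ - 54,  -  36.64,  -  94/7, 28, 70*sqrt ( 19 )]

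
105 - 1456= - 1351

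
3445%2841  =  604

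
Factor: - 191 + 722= 3^2*59^1 = 531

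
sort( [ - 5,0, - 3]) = [ - 5, - 3,0]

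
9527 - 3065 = 6462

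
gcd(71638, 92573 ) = 1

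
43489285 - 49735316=-6246031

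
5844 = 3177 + 2667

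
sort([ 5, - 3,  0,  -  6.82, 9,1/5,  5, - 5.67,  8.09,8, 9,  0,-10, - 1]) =[ - 10, - 6.82, -5.67, - 3, - 1, 0,0,1/5 , 5,5,8,8.09,9, 9]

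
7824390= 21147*370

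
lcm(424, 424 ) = 424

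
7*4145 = 29015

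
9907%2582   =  2161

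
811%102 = 97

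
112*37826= 4236512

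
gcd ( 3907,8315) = 1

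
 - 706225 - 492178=- 1198403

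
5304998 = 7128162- 1823164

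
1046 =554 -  - 492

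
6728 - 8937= - 2209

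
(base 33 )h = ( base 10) 17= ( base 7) 23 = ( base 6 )25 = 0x11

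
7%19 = 7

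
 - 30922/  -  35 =883  +  17/35 = 883.49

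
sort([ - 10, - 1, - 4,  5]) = [ - 10, - 4, - 1, 5]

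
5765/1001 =5 + 760/1001  =  5.76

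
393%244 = 149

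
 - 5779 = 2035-7814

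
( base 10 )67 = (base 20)37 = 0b1000011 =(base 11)61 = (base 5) 232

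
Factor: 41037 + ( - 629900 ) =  - 11^1*17^1*47^1*67^1 = - 588863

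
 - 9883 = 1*(-9883) 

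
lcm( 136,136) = 136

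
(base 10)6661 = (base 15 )1e91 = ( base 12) 3a31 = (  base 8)15005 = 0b1101000000101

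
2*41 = 82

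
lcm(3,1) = 3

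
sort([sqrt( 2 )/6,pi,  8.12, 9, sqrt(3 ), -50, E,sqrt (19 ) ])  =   [  -  50,sqrt ( 2 )/6 , sqrt (3 ) , E,pi , sqrt( 19) , 8.12 , 9]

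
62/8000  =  31/4000 = 0.01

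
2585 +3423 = 6008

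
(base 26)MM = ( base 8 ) 1122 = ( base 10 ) 594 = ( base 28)L6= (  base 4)21102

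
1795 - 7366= - 5571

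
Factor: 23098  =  2^1*11549^1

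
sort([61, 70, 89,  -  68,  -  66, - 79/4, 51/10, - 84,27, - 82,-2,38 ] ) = [ - 84, - 82,-68, - 66, - 79/4, - 2, 51/10,  27,38,61, 70, 89] 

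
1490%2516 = 1490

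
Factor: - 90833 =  - 90833^1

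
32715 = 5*6543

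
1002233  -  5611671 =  - 4609438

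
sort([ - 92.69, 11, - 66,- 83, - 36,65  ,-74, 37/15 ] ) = [ - 92.69, - 83, - 74, - 66, - 36, 37/15,  11,65 ]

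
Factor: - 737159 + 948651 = 2^2* 37^1*1429^1 = 211492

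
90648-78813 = 11835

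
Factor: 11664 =2^4*3^6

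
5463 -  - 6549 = 12012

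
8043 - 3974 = 4069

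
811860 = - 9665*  (-84) 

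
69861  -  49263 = 20598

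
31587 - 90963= - 59376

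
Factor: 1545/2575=3^1*5^( - 1) = 3/5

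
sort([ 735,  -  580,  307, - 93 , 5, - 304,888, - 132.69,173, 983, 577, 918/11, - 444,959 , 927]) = [-580, - 444, - 304, - 132.69, - 93, 5, 918/11 , 173, 307,577, 735, 888, 927,959, 983 ]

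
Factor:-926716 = -2^2*7^1*23^1*1439^1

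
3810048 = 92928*41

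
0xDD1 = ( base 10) 3537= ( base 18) ag9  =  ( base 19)9f3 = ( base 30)3rr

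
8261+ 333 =8594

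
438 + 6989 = 7427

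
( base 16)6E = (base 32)3E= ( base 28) 3Q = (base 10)110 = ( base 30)3K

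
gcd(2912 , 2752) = 32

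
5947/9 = 5947/9 = 660.78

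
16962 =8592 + 8370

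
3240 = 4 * 810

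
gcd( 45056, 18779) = 1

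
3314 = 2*1657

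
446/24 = 223/12 = 18.58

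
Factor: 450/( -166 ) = -225/83 = - 3^2*5^2 * 83^( - 1 ) 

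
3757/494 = 7 + 23/38 = 7.61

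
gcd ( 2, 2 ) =2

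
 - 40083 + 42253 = 2170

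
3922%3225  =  697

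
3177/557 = 3177/557 = 5.70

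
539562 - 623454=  - 83892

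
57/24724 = 57/24724 = 0.00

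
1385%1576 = 1385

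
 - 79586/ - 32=2487 + 1/16 = 2487.06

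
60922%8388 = 2206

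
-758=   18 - 776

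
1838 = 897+941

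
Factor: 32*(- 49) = -1568 = - 2^5*7^2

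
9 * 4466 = 40194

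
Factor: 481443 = 3^1*160481^1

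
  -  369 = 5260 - 5629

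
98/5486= 49/2743 = 0.02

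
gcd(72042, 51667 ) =1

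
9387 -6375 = 3012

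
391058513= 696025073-304966560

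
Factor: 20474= 2^1*29^1 * 353^1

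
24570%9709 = 5152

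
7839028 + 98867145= 106706173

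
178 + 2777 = 2955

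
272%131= 10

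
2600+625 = 3225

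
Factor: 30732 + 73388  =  104120 = 2^3 *5^1 * 19^1 * 137^1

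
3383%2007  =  1376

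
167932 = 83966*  2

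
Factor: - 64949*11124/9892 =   -  3^3*103^1*107^1*607^1*2473^( - 1) = - 180623169/2473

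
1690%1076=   614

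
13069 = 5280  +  7789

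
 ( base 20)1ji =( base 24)196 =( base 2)1100011110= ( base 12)566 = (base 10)798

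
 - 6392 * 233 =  - 1489336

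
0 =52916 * 0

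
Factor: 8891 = 17^1*523^1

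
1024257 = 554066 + 470191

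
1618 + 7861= 9479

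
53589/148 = 362 + 13/148 = 362.09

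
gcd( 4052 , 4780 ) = 4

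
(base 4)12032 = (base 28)E6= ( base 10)398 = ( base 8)616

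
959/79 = 12 + 11/79 = 12.14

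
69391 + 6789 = 76180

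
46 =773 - 727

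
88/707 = 88/707 = 0.12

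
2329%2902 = 2329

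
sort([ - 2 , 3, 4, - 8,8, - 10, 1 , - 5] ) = [ - 10,-8, - 5 , - 2, 1, 3, 4,  8]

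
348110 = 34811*10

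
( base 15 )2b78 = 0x247a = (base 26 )dl4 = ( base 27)cln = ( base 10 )9338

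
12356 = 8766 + 3590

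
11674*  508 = 5930392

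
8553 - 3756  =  4797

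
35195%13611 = 7973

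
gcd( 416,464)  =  16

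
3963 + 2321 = 6284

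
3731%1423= 885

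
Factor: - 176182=  -  2^1*137^1 * 643^1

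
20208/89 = 20208/89 = 227.06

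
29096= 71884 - 42788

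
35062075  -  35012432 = 49643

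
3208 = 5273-2065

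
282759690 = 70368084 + 212391606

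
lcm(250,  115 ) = 5750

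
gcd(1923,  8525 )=1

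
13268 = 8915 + 4353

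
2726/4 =1363/2   =  681.50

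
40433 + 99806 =140239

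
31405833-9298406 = 22107427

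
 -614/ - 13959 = 614/13959 =0.04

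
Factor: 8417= 19^1*443^1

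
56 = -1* (  -  56)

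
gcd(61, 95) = 1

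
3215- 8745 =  -5530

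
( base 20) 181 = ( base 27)kl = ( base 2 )1000110001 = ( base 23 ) 119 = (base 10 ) 561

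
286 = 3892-3606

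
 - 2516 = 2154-4670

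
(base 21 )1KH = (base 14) 46a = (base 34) ps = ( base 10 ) 878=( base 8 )1556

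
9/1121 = 9/1121 = 0.01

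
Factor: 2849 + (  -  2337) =2^9 = 512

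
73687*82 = 6042334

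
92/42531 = 92/42531 = 0.00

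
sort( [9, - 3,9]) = [ - 3, 9,9]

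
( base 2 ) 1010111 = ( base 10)87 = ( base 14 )63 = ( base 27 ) 36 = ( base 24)3F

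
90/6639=30/2213 = 0.01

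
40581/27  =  1503 =1503.00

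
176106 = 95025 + 81081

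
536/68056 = 67/8507 = 0.01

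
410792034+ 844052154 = 1254844188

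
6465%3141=183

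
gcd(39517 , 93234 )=1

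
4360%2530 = 1830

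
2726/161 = 16 + 150/161 = 16.93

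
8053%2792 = 2469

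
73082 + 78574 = 151656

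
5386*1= 5386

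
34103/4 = 34103/4 = 8525.75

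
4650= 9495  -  4845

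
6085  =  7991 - 1906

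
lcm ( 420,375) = 10500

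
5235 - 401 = 4834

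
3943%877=435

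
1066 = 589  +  477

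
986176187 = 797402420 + 188773767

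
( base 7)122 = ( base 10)65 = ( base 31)23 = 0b1000001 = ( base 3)2102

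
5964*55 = 328020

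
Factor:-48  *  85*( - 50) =204000 = 2^5 * 3^1*5^3*17^1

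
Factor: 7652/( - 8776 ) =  - 2^(-1)*1097^(-1)*1913^1 = - 1913/2194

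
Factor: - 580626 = -2^1*3^2*32257^1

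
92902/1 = 92902= 92902.00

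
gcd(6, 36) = 6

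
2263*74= 167462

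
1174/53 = 22  +  8/53=22.15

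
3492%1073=273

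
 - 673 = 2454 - 3127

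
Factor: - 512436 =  - 2^2*3^1*42703^1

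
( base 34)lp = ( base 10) 739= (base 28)qb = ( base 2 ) 1011100011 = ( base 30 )OJ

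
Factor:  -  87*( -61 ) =3^1* 29^1*61^1 = 5307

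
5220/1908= 145/53 = 2.74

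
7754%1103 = 33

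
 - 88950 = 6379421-6468371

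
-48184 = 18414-66598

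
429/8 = 53 + 5/8 =53.62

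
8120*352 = 2858240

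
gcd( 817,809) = 1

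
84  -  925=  - 841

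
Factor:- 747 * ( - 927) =3^4*83^1*103^1 =692469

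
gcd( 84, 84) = 84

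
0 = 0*4133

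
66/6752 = 33/3376= 0.01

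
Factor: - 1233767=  - 71^1*17377^1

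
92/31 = 92/31 = 2.97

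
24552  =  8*3069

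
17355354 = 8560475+8794879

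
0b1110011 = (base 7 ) 223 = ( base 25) 4F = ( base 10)115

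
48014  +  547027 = 595041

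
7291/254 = 28 + 179/254  =  28.70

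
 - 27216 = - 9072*3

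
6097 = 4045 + 2052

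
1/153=1/153 = 0.01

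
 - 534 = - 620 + 86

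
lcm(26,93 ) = 2418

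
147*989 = 145383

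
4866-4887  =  -21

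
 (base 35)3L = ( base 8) 176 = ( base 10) 126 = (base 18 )70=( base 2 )1111110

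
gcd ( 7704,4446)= 18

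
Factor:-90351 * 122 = - 11022822 = - 2^1*3^2*61^1 * 10039^1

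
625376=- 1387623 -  -2012999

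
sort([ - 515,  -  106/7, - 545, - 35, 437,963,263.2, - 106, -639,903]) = [ - 639, - 545, - 515,-106 , - 35, - 106/7,263.2 , 437,903, 963]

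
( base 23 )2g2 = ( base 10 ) 1428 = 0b10110010100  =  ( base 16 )594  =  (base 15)653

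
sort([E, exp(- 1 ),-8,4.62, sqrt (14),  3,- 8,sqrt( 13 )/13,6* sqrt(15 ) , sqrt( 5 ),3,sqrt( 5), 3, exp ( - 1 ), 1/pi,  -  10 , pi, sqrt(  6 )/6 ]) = [ - 10, -8 , -8, sqrt( 13) /13, 1/pi,  exp ( -1 ), exp( -1 ) , sqrt( 6 ) /6, sqrt (5), sqrt( 5 ),E, 3,3 , 3, pi,sqrt (14 ),4.62,6*sqrt(15 )]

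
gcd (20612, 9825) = 1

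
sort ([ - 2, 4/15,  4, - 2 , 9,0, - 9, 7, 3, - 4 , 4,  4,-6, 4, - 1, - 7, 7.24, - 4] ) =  [ - 9,- 7, - 6 ,- 4, - 4, - 2, - 2, - 1, 0,4/15, 3,4,4, 4, 4, 7, 7.24, 9] 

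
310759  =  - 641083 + 951842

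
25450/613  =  41 + 317/613 = 41.52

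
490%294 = 196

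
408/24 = 17 = 17.00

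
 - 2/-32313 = 2/32313= 0.00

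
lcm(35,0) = 0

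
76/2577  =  76/2577 = 0.03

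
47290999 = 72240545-24949546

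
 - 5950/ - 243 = 24+ 118/243 = 24.49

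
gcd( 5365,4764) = 1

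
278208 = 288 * 966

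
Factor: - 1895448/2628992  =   - 236931/328624 =-2^(- 4) * 3^1 * 19^( - 1 )*23^( - 1) * 47^( - 1 ) * 78977^1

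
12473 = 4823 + 7650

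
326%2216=326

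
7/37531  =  7/37531 =0.00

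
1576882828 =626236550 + 950646278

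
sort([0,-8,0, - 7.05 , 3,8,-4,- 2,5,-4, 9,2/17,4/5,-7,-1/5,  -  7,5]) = [ - 8, - 7.05, - 7, -7,-4, - 4, - 2,-1/5, 0,0,  2/17,4/5,  3, 5, 5, 8 , 9 ]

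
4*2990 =11960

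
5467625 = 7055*775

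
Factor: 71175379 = 11^1*17^1*257^1*1481^1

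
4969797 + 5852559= 10822356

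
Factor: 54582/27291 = 2 = 2^1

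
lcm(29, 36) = 1044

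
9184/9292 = 2296/2323 = 0.99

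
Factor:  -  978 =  - 2^1 * 3^1* 163^1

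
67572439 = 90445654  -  22873215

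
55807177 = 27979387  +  27827790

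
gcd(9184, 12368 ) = 16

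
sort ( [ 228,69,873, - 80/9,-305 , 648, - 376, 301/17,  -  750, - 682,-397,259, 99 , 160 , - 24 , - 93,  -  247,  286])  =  [ - 750, - 682, - 397 , - 376 ,  -  305, - 247  , -93, - 24, - 80/9, 301/17, 69,  99, 160, 228 , 259, 286,648, 873]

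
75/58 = 75/58 = 1.29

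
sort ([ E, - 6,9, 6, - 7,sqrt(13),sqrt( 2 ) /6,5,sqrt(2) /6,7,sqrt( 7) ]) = [ - 7, - 6,sqrt( 2 )/6 , sqrt(2)/6,sqrt(7 ),E,sqrt( 13),5,6,7,9 ] 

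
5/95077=5/95077= 0.00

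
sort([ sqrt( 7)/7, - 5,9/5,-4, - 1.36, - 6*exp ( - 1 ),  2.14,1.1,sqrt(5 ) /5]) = [- 5,- 4,  -  6*exp( - 1), - 1.36 , sqrt(7)/7, sqrt( 5) /5, 1.1,9/5,2.14] 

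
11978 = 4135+7843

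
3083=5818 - 2735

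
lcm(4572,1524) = 4572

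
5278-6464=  - 1186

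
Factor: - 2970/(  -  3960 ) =3/4=2^( - 2 )*3^1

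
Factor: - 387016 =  - 2^3*7^1*6911^1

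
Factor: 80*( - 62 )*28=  - 138880= - 2^7 *5^1*7^1 * 31^1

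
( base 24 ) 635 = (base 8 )6715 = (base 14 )1405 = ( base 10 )3533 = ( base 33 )382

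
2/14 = 1/7 =0.14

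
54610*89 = 4860290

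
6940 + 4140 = 11080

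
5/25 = 1/5 = 0.20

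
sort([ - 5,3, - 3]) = [ - 5, - 3,3 ] 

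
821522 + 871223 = 1692745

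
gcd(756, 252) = 252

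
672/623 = 1 +7/89=1.08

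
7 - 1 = 6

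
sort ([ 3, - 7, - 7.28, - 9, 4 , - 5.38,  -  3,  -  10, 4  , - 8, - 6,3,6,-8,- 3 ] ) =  [-10 , - 9,-8, - 8 , - 7.28, - 7,  -  6, - 5.38, - 3,-3,3,3,4,4 , 6] 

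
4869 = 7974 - 3105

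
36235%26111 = 10124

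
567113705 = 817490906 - 250377201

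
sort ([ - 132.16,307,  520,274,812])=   [ - 132.16 , 274 , 307, 520,812] 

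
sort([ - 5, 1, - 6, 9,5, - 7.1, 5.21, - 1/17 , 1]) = [-7.1, - 6 , - 5, - 1/17,1,1, 5, 5.21, 9]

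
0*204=0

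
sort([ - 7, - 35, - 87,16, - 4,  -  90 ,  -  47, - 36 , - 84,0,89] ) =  [ - 90, - 87, - 84,-47, - 36, - 35, - 7,- 4, 0 , 16,89] 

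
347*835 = 289745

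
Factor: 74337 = 3^1*71^1*349^1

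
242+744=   986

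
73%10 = 3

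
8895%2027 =787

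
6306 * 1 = 6306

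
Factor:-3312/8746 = -2^3*3^2*23^1*4373^ ( - 1)  =  -1656/4373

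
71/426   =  1/6= 0.17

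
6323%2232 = 1859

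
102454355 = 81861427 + 20592928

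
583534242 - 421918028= 161616214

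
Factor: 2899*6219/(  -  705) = - 6009627/235 = -  3^1*5^(-1)*13^1*47^( - 1)*223^1*691^1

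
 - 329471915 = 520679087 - 850151002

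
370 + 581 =951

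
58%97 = 58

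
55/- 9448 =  - 55/9448 = -0.01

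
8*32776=262208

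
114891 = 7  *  16413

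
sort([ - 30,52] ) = [ - 30,52 ]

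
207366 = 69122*3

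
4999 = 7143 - 2144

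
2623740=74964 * 35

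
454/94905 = 454/94905 = 0.00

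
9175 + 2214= 11389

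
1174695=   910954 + 263741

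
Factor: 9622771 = 83^1*191^1*607^1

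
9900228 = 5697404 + 4202824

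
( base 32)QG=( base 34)ow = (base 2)1101010000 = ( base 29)107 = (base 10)848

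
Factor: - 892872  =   - 2^3*3^2*12401^1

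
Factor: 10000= 2^4*  5^4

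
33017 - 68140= - 35123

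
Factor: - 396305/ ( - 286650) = 871/630=2^( - 1)*3^( - 2)*5^( - 1)*7^(  -  1 ) * 13^1*67^1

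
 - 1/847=  -  1 + 846/847 = - 0.00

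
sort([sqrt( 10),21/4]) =[ sqrt( 10), 21/4 ] 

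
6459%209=189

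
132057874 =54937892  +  77119982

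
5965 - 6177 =- 212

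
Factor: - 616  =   - 2^3 * 7^1*11^1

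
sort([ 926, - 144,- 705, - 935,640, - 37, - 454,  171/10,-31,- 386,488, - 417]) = [ - 935, - 705, - 454,- 417,- 386, - 144, - 37, - 31,171/10, 488,640, 926 ]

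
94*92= 8648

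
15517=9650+5867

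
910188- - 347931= 1258119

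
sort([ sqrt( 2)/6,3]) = [ sqrt( 2)/6 , 3]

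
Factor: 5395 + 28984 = 34379 = 31^1*1109^1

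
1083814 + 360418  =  1444232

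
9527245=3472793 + 6054452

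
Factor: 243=3^5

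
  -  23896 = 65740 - 89636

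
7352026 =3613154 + 3738872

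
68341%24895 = 18551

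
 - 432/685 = -432/685 = -  0.63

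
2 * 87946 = 175892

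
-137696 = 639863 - 777559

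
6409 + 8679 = 15088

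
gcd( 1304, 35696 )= 8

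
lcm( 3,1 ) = 3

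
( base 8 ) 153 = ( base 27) 3Q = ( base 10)107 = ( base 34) 35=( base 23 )4f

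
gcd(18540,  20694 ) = 6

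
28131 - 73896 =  - 45765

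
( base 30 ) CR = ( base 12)283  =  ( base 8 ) 603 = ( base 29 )DA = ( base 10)387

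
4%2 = 0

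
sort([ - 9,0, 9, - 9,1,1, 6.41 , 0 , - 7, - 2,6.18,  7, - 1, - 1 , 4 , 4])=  [ - 9 , - 9, - 7,-2, - 1, - 1, 0 , 0,1,1, 4,4, 6.18,6.41,7, 9] 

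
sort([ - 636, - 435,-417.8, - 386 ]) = [ - 636, - 435,-417.8, - 386]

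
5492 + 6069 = 11561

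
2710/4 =1355/2 = 677.50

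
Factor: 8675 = 5^2*347^1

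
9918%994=972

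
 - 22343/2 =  - 11172 + 1/2= - 11171.50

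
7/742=1/106 =0.01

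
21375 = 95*225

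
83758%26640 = 3838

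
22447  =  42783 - 20336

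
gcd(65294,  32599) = 1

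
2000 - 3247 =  - 1247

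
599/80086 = 599/80086 =0.01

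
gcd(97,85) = 1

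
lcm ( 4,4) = 4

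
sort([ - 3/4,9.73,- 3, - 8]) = [-8, - 3, - 3/4,  9.73 ] 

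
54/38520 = 3/2140 =0.00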